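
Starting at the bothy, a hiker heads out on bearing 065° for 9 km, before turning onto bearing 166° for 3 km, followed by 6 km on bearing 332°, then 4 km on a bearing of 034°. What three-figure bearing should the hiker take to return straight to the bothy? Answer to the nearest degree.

Leg 1 (065°, 9 km): east 9 sin 65° = 8.16, north 9 cos 65° = 3.80
Leg 2 (166°, 3 km): east 3 sin 166° = 0.73, north 3 cos 166° = -2.91
Leg 3 (332°, 6 km): east 6 sin 332° = -2.82, north 6 cos 332° = 5.30
Leg 4 (034°, 4 km): east 4 sin 34° = 2.24, north 4 cos 34° = 3.32
Net displacement: 8.30 east, 9.51 north. Direction back to start is (-8.30, -9.51): bearing = atan2(-8.30, -9.51) mod 360° = 221.13° ≈ 221°.

221°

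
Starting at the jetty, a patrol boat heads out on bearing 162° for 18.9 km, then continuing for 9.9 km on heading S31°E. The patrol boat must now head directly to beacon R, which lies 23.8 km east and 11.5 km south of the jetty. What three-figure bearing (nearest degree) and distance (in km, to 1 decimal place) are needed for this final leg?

Leg 1 (162°, 18.9 km): east 18.9 sin 162° = 5.84, north 18.9 cos 162° = -17.97
Leg 2 (S31°E, 9.9 km): east 9.9 sin 149° = 5.10, north 9.9 cos 149° = -8.49
Current position: (10.94, -26.46). Target: (23.8, -11.5). Remaining: Δeast = 12.86, Δnorth = 14.96.
Bearing = atan2(12.86, 14.96) mod 360° = 40.68°; distance = √((12.86)² + (14.96)²) = 19.729 km.

041°, 19.7 km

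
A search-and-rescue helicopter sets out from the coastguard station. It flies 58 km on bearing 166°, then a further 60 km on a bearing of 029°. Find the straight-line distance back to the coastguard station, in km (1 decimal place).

Leg 1 (166°, 58 km): east 58 sin 166° = 14.03, north 58 cos 166° = -56.28
Leg 2 (029°, 60 km): east 60 sin 29° = 29.09, north 60 cos 29° = 52.48
Net: 43.12 east, -3.80 north. Distance = √((43.12)² + (-3.80)²) = 43.287 km.

43.3 km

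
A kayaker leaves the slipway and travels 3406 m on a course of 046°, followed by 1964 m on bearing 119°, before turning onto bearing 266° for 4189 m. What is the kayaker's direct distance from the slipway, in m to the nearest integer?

Leg 1 (046°, 3406 m): east 3406 sin 46° = 2450.07, north 3406 cos 46° = 2366.01
Leg 2 (119°, 1964 m): east 1964 sin 119° = 1717.75, north 1964 cos 119° = -952.17
Leg 3 (266°, 4189 m): east 4189 sin 266° = -4178.80, north 4189 cos 266° = -292.21
Net: -10.97 east, 1121.63 north. Distance = √((-10.97)² + (1121.63)²) = 1121.684 m.

1122 m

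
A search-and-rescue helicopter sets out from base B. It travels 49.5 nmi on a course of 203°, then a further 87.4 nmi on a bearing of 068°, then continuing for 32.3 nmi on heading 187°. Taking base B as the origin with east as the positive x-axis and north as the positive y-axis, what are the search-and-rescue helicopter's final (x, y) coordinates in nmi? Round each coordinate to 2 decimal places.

Leg 1 (203°, 49.5 nmi): east 49.5 sin 203° = -19.34, north 49.5 cos 203° = -45.56
Leg 2 (068°, 87.4 nmi): east 87.4 sin 68° = 81.04, north 87.4 cos 68° = 32.74
Leg 3 (187°, 32.3 nmi): east 32.3 sin 187° = -3.94, north 32.3 cos 187° = -32.06
Summing: 57.76 nmi east, -44.88 nmi north → (57.76, -44.88).

(57.76, -44.88)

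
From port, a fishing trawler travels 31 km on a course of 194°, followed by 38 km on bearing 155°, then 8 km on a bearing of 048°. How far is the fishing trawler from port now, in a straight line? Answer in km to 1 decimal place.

60.9 km

Leg 1 (194°, 31 km): east 31 sin 194° = -7.50, north 31 cos 194° = -30.08
Leg 2 (155°, 38 km): east 38 sin 155° = 16.06, north 38 cos 155° = -34.44
Leg 3 (048°, 8 km): east 8 sin 48° = 5.95, north 8 cos 48° = 5.35
Net: 14.51 east, -59.17 north. Distance = √((14.51)² + (-59.17)²) = 60.918 km.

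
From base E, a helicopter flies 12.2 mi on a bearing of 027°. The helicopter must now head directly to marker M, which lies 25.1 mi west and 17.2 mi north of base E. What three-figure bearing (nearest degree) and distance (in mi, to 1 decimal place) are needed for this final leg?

282°, 31.3 mi

Leg 1 (027°, 12.2 mi): east 12.2 sin 27° = 5.54, north 12.2 cos 27° = 10.87
Current position: (5.54, 10.87). Target: (-25.1, 17.2). Remaining: Δeast = -30.64, Δnorth = 6.33.
Bearing = atan2(-30.64, 6.33) mod 360° = 281.67°; distance = √((-30.64)² + (6.33)²) = 31.286 mi.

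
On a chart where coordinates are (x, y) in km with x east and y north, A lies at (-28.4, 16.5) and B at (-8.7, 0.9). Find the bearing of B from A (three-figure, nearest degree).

Δeast = -8.7 − -28.4 = 19.70; Δnorth = 0.9 − 16.5 = -15.60.
Bearing = atan2(Δeast, Δnorth) mod 360° = 128.37° ≈ 128°.

128°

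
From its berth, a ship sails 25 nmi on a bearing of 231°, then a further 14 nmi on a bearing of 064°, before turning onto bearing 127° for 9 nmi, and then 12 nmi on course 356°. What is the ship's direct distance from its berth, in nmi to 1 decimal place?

3.1 nmi

Leg 1 (231°, 25 nmi): east 25 sin 231° = -19.43, north 25 cos 231° = -15.73
Leg 2 (064°, 14 nmi): east 14 sin 64° = 12.58, north 14 cos 64° = 6.14
Leg 3 (127°, 9 nmi): east 9 sin 127° = 7.19, north 9 cos 127° = -5.42
Leg 4 (356°, 12 nmi): east 12 sin 356° = -0.84, north 12 cos 356° = 11.97
Net: -0.49 east, -3.04 north. Distance = √((-0.49)² + (-3.04)²) = 3.081 nmi.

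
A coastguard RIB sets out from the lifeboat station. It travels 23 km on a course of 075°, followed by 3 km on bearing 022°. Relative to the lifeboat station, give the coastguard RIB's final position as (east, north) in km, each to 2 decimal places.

Leg 1 (075°, 23 km): east 23 sin 75° = 22.22, north 23 cos 75° = 5.95
Leg 2 (022°, 3 km): east 3 sin 22° = 1.12, north 3 cos 22° = 2.78
Summing: 23.34 km east, 8.73 km north → (23.34, 8.73).

(23.34, 8.73)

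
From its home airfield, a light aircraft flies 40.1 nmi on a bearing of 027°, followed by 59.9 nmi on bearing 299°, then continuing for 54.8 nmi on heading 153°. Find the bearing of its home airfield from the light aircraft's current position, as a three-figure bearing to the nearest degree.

Leg 1 (027°, 40.1 nmi): east 40.1 sin 27° = 18.21, north 40.1 cos 27° = 35.73
Leg 2 (299°, 59.9 nmi): east 59.9 sin 299° = -52.39, north 59.9 cos 299° = 29.04
Leg 3 (153°, 54.8 nmi): east 54.8 sin 153° = 24.88, north 54.8 cos 153° = -48.83
Net displacement: -9.31 east, 15.94 north. Direction back to start is (9.31, -15.94): bearing = atan2(9.31, -15.94) mod 360° = 149.73° ≈ 150°.

150°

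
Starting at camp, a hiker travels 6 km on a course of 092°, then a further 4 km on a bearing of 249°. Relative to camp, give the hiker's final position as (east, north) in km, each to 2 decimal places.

(2.26, -1.64)

Leg 1 (092°, 6 km): east 6 sin 92° = 6.00, north 6 cos 92° = -0.21
Leg 2 (249°, 4 km): east 4 sin 249° = -3.73, north 4 cos 249° = -1.43
Summing: 2.26 km east, -1.64 km north → (2.26, -1.64).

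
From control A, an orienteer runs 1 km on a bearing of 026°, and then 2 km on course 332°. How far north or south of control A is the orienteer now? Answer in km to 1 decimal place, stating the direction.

2.7 km north

Leg 1 (026°, 1 km): east 1 sin 26° = 0.44, north 1 cos 26° = 0.90
Leg 2 (332°, 2 km): east 2 sin 332° = -0.94, north 2 cos 332° = 1.77
Net north component: 2.66 km.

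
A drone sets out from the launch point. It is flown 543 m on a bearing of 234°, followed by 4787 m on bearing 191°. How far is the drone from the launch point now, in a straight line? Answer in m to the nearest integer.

5197 m

Leg 1 (234°, 543 m): east 543 sin 234° = -439.30, north 543 cos 234° = -319.17
Leg 2 (191°, 4787 m): east 4787 sin 191° = -913.40, north 4787 cos 191° = -4699.05
Net: -1352.70 east, -5018.22 north. Distance = √((-1352.70)² + (-5018.22)²) = 5197.335 m.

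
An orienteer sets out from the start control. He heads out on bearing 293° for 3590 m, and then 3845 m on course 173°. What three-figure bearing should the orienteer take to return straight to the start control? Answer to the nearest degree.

Leg 1 (293°, 3590 m): east 3590 sin 293° = -3304.61, north 3590 cos 293° = 1402.72
Leg 2 (173°, 3845 m): east 3845 sin 173° = 468.59, north 3845 cos 173° = -3816.34
Net displacement: -2836.02 east, -2413.62 north. Direction back to start is (2836.02, 2413.62): bearing = atan2(2836.02, 2413.62) mod 360° = 49.60° ≈ 050°.

050°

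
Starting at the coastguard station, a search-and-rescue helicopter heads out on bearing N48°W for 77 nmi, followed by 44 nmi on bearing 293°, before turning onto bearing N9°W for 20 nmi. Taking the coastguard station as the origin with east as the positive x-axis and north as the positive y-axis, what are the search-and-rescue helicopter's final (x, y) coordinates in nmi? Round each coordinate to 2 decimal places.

(-100.85, 88.47)

Leg 1 (N48°W, 77 nmi): east 77 sin 312° = -57.22, north 77 cos 312° = 51.52
Leg 2 (293°, 44 nmi): east 44 sin 293° = -40.50, north 44 cos 293° = 17.19
Leg 3 (N9°W, 20 nmi): east 20 sin 351° = -3.13, north 20 cos 351° = 19.75
Summing: -100.85 nmi east, 88.47 nmi north → (-100.85, 88.47).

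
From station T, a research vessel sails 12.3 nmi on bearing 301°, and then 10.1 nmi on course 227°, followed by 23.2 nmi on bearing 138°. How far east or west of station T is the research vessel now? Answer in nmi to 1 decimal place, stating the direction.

2.4 nmi west

Leg 1 (301°, 12.3 nmi): east 12.3 sin 301° = -10.54, north 12.3 cos 301° = 6.33
Leg 2 (227°, 10.1 nmi): east 10.1 sin 227° = -7.39, north 10.1 cos 227° = -6.89
Leg 3 (138°, 23.2 nmi): east 23.2 sin 138° = 15.52, north 23.2 cos 138° = -17.24
Net east component: -2.41 nmi.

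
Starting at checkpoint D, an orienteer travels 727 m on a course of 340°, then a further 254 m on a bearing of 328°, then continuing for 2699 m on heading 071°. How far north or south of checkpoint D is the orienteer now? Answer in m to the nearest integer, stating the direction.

Leg 1 (340°, 727 m): east 727 sin 340° = -248.65, north 727 cos 340° = 683.16
Leg 2 (328°, 254 m): east 254 sin 328° = -134.60, north 254 cos 328° = 215.40
Leg 3 (071°, 2699 m): east 2699 sin 71° = 2551.95, north 2699 cos 71° = 878.71
Net north component: 1777.27 m.

1777 m north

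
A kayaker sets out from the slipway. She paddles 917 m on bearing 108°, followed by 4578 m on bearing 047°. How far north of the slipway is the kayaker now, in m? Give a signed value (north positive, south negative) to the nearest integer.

2839 m

Leg 1 (108°, 917 m): east 917 sin 108° = 872.12, north 917 cos 108° = -283.37
Leg 2 (047°, 4578 m): east 4578 sin 47° = 3348.14, north 4578 cos 47° = 3122.19
Net north component: 2838.82 m.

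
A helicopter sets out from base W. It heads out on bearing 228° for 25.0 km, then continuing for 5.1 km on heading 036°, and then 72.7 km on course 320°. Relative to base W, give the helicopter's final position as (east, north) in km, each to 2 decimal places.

(-62.31, 43.09)

Leg 1 (228°, 25.0 km): east 25.0 sin 228° = -18.58, north 25.0 cos 228° = -16.73
Leg 2 (036°, 5.1 km): east 5.1 sin 36° = 3.00, north 5.1 cos 36° = 4.13
Leg 3 (320°, 72.7 km): east 72.7 sin 320° = -46.73, north 72.7 cos 320° = 55.69
Summing: -62.31 km east, 43.09 km north → (-62.31, 43.09).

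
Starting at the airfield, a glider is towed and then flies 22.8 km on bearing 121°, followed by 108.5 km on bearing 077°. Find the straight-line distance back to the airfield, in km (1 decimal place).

125.9 km

Leg 1 (121°, 22.8 km): east 22.8 sin 121° = 19.54, north 22.8 cos 121° = -11.74
Leg 2 (077°, 108.5 km): east 108.5 sin 77° = 105.72, north 108.5 cos 77° = 24.41
Net: 125.26 east, 12.66 north. Distance = √((125.26)² + (12.66)²) = 125.901 km.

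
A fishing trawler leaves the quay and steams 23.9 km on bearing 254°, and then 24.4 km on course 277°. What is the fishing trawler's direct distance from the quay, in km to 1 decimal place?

Leg 1 (254°, 23.9 km): east 23.9 sin 254° = -22.97, north 23.9 cos 254° = -6.59
Leg 2 (277°, 24.4 km): east 24.4 sin 277° = -24.22, north 24.4 cos 277° = 2.97
Net: -47.19 east, -3.61 north. Distance = √((-47.19)² + (-3.61)²) = 47.330 km.

47.3 km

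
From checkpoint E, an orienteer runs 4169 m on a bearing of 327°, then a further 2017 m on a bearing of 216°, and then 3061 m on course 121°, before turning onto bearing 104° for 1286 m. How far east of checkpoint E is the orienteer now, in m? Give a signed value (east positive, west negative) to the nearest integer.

Leg 1 (327°, 4169 m): east 4169 sin 327° = -2270.60, north 4169 cos 327° = 3496.42
Leg 2 (216°, 2017 m): east 2017 sin 216° = -1185.56, north 2017 cos 216° = -1631.79
Leg 3 (121°, 3061 m): east 3061 sin 121° = 2623.79, north 3061 cos 121° = -1576.53
Leg 4 (104°, 1286 m): east 1286 sin 104° = 1247.80, north 1286 cos 104° = -311.11
Net east component: 415.43 m.

415 m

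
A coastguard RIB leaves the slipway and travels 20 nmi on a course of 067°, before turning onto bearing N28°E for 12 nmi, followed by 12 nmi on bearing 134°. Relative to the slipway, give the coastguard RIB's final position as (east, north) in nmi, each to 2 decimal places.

(32.68, 10.07)

Leg 1 (067°, 20 nmi): east 20 sin 67° = 18.41, north 20 cos 67° = 7.81
Leg 2 (N28°E, 12 nmi): east 12 sin 28° = 5.63, north 12 cos 28° = 10.60
Leg 3 (134°, 12 nmi): east 12 sin 134° = 8.63, north 12 cos 134° = -8.34
Summing: 32.68 nmi east, 10.07 nmi north → (32.68, 10.07).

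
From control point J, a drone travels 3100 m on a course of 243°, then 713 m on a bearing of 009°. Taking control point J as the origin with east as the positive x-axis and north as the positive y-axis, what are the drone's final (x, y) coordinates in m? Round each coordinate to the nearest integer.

Leg 1 (243°, 3100 m): east 3100 sin 243° = -2762.12, north 3100 cos 243° = -1407.37
Leg 2 (009°, 713 m): east 713 sin 9° = 111.54, north 713 cos 9° = 704.22
Summing: -2650.58 m east, -703.15 m north → (-2651, -703).

(-2651, -703)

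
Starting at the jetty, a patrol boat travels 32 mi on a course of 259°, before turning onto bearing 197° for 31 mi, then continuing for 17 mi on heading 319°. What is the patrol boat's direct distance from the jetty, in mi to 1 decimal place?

56.5 mi

Leg 1 (259°, 32 mi): east 32 sin 259° = -31.41, north 32 cos 259° = -6.11
Leg 2 (197°, 31 mi): east 31 sin 197° = -9.06, north 31 cos 197° = -29.65
Leg 3 (319°, 17 mi): east 17 sin 319° = -11.15, north 17 cos 319° = 12.83
Net: -51.63 east, -22.92 north. Distance = √((-51.63)² + (-22.92)²) = 56.488 mi.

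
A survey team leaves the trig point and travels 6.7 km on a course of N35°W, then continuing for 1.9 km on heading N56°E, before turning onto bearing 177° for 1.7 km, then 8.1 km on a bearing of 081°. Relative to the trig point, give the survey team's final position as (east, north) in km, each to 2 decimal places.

(5.82, 6.12)

Leg 1 (N35°W, 6.7 km): east 6.7 sin 325° = -3.84, north 6.7 cos 325° = 5.49
Leg 2 (N56°E, 1.9 km): east 1.9 sin 56° = 1.58, north 1.9 cos 56° = 1.06
Leg 3 (177°, 1.7 km): east 1.7 sin 177° = 0.09, north 1.7 cos 177° = -1.70
Leg 4 (081°, 8.1 km): east 8.1 sin 81° = 8.00, north 8.1 cos 81° = 1.27
Summing: 5.82 km east, 6.12 km north → (5.82, 6.12).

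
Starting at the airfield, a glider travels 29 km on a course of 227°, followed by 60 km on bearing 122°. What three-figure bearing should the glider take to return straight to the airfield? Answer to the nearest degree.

330°

Leg 1 (227°, 29 km): east 29 sin 227° = -21.21, north 29 cos 227° = -19.78
Leg 2 (122°, 60 km): east 60 sin 122° = 50.88, north 60 cos 122° = -31.80
Net displacement: 29.67 east, -51.57 north. Direction back to start is (-29.67, 51.57): bearing = atan2(-29.67, 51.57) mod 360° = 330.09° ≈ 330°.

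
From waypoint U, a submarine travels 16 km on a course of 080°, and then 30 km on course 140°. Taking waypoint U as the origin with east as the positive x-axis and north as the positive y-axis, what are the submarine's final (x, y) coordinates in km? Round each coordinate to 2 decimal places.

(35.04, -20.20)

Leg 1 (080°, 16 km): east 16 sin 80° = 15.76, north 16 cos 80° = 2.78
Leg 2 (140°, 30 km): east 30 sin 140° = 19.28, north 30 cos 140° = -22.98
Summing: 35.04 km east, -20.20 km north → (35.04, -20.20).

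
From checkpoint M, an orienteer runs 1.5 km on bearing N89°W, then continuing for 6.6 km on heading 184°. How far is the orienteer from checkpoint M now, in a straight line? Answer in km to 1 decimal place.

6.8 km

Leg 1 (N89°W, 1.5 km): east 1.5 sin 271° = -1.50, north 1.5 cos 271° = 0.03
Leg 2 (184°, 6.6 km): east 6.6 sin 184° = -0.46, north 6.6 cos 184° = -6.58
Net: -1.96 east, -6.56 north. Distance = √((-1.96)² + (-6.56)²) = 6.844 km.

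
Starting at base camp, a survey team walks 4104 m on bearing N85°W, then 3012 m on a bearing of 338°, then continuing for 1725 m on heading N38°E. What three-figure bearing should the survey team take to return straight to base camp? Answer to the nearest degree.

Leg 1 (N85°W, 4104 m): east 4104 sin 275° = -4088.38, north 4104 cos 275° = 357.69
Leg 2 (338°, 3012 m): east 3012 sin 338° = -1128.32, north 3012 cos 338° = 2792.68
Leg 3 (N38°E, 1725 m): east 1725 sin 38° = 1062.02, north 1725 cos 38° = 1359.32
Net displacement: -4154.68 east, 4509.68 north. Direction back to start is (4154.68, -4509.68): bearing = atan2(4154.68, -4509.68) mod 360° = 137.35° ≈ 137°.

137°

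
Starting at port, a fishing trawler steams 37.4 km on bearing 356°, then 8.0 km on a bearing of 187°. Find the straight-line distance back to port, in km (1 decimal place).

Leg 1 (356°, 37.4 km): east 37.4 sin 356° = -2.61, north 37.4 cos 356° = 37.31
Leg 2 (187°, 8.0 km): east 8.0 sin 187° = -0.97, north 8.0 cos 187° = -7.94
Net: -3.58 east, 29.37 north. Distance = √((-3.58)² + (29.37)²) = 29.586 km.

29.6 km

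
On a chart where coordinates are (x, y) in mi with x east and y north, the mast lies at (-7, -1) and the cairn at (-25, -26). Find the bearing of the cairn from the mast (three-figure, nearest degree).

Δeast = -25 − -7 = -18.00; Δnorth = -26 − -1 = -25.00.
Bearing = atan2(Δeast, Δnorth) mod 360° = 215.75° ≈ 216°.

216°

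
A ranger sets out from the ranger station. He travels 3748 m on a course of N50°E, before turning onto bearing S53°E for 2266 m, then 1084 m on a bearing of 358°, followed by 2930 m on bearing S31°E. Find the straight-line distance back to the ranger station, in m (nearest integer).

6164 m

Leg 1 (N50°E, 3748 m): east 3748 sin 50° = 2871.13, north 3748 cos 50° = 2409.17
Leg 2 (S53°E, 2266 m): east 2266 sin 127° = 1809.71, north 2266 cos 127° = -1363.71
Leg 3 (358°, 1084 m): east 1084 sin 358° = -37.83, north 1084 cos 358° = 1083.34
Leg 4 (S31°E, 2930 m): east 2930 sin 149° = 1509.06, north 2930 cos 149° = -2511.50
Net: 6152.07 east, -382.71 north. Distance = √((6152.07)² + (-382.71)²) = 6163.965 m.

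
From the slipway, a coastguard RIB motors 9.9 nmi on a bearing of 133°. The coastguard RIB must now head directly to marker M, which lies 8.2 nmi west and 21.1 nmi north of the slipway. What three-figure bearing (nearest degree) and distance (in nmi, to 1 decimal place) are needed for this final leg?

Leg 1 (133°, 9.9 nmi): east 9.9 sin 133° = 7.24, north 9.9 cos 133° = -6.75
Current position: (7.24, -6.75). Target: (-8.2, 21.1). Remaining: Δeast = -15.44, Δnorth = 27.85.
Bearing = atan2(-15.44, 27.85) mod 360° = 331.00°; distance = √((-15.44)² + (27.85)²) = 31.845 nmi.

331°, 31.8 nmi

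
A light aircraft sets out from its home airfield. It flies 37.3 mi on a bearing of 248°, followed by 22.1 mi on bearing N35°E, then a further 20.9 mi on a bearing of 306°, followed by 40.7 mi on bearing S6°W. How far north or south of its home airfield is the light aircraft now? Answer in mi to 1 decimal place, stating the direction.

Leg 1 (248°, 37.3 mi): east 37.3 sin 248° = -34.58, north 37.3 cos 248° = -13.97
Leg 2 (N35°E, 22.1 mi): east 22.1 sin 35° = 12.68, north 22.1 cos 35° = 18.10
Leg 3 (306°, 20.9 mi): east 20.9 sin 306° = -16.91, north 20.9 cos 306° = 12.28
Leg 4 (S6°W, 40.7 mi): east 40.7 sin 186° = -4.25, north 40.7 cos 186° = -40.48
Net north component: -24.06 mi.

24.1 mi south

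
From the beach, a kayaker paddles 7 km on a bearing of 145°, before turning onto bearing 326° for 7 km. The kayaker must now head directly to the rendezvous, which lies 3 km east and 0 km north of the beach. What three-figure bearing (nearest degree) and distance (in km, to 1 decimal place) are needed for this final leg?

Leg 1 (145°, 7 km): east 7 sin 145° = 4.02, north 7 cos 145° = -5.73
Leg 2 (326°, 7 km): east 7 sin 326° = -3.91, north 7 cos 326° = 5.80
Current position: (0.10, 0.07). Target: (3, 0). Remaining: Δeast = 2.90, Δnorth = -0.07.
Bearing = atan2(2.90, -0.07) mod 360° = 91.37°; distance = √((2.90)² + (-0.07)²) = 2.900 km.

091°, 2.9 km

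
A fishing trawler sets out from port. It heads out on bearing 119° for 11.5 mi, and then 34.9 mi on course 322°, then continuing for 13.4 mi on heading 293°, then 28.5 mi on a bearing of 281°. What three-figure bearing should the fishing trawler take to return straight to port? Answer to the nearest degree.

Leg 1 (119°, 11.5 mi): east 11.5 sin 119° = 10.06, north 11.5 cos 119° = -5.58
Leg 2 (322°, 34.9 mi): east 34.9 sin 322° = -21.49, north 34.9 cos 322° = 27.50
Leg 3 (293°, 13.4 mi): east 13.4 sin 293° = -12.33, north 13.4 cos 293° = 5.24
Leg 4 (281°, 28.5 mi): east 28.5 sin 281° = -27.98, north 28.5 cos 281° = 5.44
Net displacement: -51.74 east, 32.60 north. Direction back to start is (51.74, -32.60): bearing = atan2(51.74, -32.60) mod 360° = 122.21° ≈ 122°.

122°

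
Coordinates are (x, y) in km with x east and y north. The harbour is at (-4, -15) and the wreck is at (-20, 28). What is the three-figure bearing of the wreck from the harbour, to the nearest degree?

340°

Δeast = -20 − -4 = -16.00; Δnorth = 28 − -15 = 43.00.
Bearing = atan2(Δeast, Δnorth) mod 360° = 339.59° ≈ 340°.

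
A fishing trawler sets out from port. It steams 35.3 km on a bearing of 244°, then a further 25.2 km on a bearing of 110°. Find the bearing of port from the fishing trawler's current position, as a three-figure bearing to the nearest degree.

Leg 1 (244°, 35.3 km): east 35.3 sin 244° = -31.73, north 35.3 cos 244° = -15.47
Leg 2 (110°, 25.2 km): east 25.2 sin 110° = 23.68, north 25.2 cos 110° = -8.62
Net displacement: -8.05 east, -24.09 north. Direction back to start is (8.05, 24.09): bearing = atan2(8.05, 24.09) mod 360° = 18.47° ≈ 018°.

018°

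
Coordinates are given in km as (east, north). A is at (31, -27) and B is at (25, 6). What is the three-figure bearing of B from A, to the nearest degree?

350°

Δeast = 25 − 31 = -6.00; Δnorth = 6 − -27 = 33.00.
Bearing = atan2(Δeast, Δnorth) mod 360° = 349.70° ≈ 350°.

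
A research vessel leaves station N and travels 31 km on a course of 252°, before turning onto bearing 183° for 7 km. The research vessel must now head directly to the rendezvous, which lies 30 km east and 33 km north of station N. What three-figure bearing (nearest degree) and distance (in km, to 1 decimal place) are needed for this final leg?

050°, 77.7 km

Leg 1 (252°, 31 km): east 31 sin 252° = -29.48, north 31 cos 252° = -9.58
Leg 2 (183°, 7 km): east 7 sin 183° = -0.37, north 7 cos 183° = -6.99
Current position: (-29.85, -16.57). Target: (30, 33). Remaining: Δeast = 59.85, Δnorth = 49.57.
Bearing = atan2(59.85, 49.57) mod 360° = 50.37°; distance = √((59.85)² + (49.57)²) = 77.712 km.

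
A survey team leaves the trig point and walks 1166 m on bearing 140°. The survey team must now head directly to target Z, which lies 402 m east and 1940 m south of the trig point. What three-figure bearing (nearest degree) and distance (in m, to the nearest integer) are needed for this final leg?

198°, 1103 m

Leg 1 (140°, 1166 m): east 1166 sin 140° = 749.49, north 1166 cos 140° = -893.21
Current position: (749.49, -893.21). Target: (402, -1940). Remaining: Δeast = -347.49, Δnorth = -1046.79.
Bearing = atan2(-347.49, -1046.79) mod 360° = 198.36°; distance = √((-347.49)² + (-1046.79)²) = 1102.961 m.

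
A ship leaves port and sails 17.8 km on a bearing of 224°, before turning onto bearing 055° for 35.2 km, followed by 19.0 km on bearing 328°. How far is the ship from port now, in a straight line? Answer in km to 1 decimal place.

Leg 1 (224°, 17.8 km): east 17.8 sin 224° = -12.36, north 17.8 cos 224° = -12.80
Leg 2 (055°, 35.2 km): east 35.2 sin 55° = 28.83, north 35.2 cos 55° = 20.19
Leg 3 (328°, 19.0 km): east 19.0 sin 328° = -10.07, north 19.0 cos 328° = 16.11
Net: 6.40 east, 23.50 north. Distance = √((6.40)² + (23.50)²) = 24.355 km.

24.4 km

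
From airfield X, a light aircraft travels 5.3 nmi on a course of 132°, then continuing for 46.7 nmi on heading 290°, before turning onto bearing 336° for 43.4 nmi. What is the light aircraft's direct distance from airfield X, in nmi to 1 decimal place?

Leg 1 (132°, 5.3 nmi): east 5.3 sin 132° = 3.94, north 5.3 cos 132° = -3.55
Leg 2 (290°, 46.7 nmi): east 46.7 sin 290° = -43.88, north 46.7 cos 290° = 15.97
Leg 3 (336°, 43.4 nmi): east 43.4 sin 336° = -17.65, north 43.4 cos 336° = 39.65
Net: -57.60 east, 52.07 north. Distance = √((-57.60)² + (52.07)²) = 77.648 nmi.

77.6 nmi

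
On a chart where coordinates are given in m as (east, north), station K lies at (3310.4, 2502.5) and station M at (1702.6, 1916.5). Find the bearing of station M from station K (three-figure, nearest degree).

Δeast = 1702.6 − 3310.4 = -1607.80; Δnorth = 1916.5 − 2502.5 = -586.00.
Bearing = atan2(Δeast, Δnorth) mod 360° = 249.97° ≈ 250°.

250°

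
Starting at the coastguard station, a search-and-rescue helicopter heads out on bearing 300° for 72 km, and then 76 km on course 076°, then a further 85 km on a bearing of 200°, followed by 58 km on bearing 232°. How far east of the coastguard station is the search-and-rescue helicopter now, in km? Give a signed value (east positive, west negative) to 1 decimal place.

-63.4 km

Leg 1 (300°, 72 km): east 72 sin 300° = -62.35, north 72 cos 300° = 36.00
Leg 2 (076°, 76 km): east 76 sin 76° = 73.74, north 76 cos 76° = 18.39
Leg 3 (200°, 85 km): east 85 sin 200° = -29.07, north 85 cos 200° = -79.87
Leg 4 (232°, 58 km): east 58 sin 232° = -45.70, north 58 cos 232° = -35.71
Net east component: -63.39 km.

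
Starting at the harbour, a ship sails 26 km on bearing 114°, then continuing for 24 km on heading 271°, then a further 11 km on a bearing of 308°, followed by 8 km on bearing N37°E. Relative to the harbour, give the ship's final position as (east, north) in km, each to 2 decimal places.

Leg 1 (114°, 26 km): east 26 sin 114° = 23.75, north 26 cos 114° = -10.58
Leg 2 (271°, 24 km): east 24 sin 271° = -24.00, north 24 cos 271° = 0.42
Leg 3 (308°, 11 km): east 11 sin 308° = -8.67, north 11 cos 308° = 6.77
Leg 4 (N37°E, 8 km): east 8 sin 37° = 4.81, north 8 cos 37° = 6.39
Summing: -4.10 km east, 3.01 km north → (-4.10, 3.01).

(-4.10, 3.01)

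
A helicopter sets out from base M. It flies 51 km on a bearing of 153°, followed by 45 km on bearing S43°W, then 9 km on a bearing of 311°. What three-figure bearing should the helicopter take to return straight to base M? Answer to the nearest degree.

Leg 1 (153°, 51 km): east 51 sin 153° = 23.15, north 51 cos 153° = -45.44
Leg 2 (S43°W, 45 km): east 45 sin 223° = -30.69, north 45 cos 223° = -32.91
Leg 3 (311°, 9 km): east 9 sin 311° = -6.79, north 9 cos 311° = 5.90
Net displacement: -14.33 east, -72.45 north. Direction back to start is (14.33, 72.45): bearing = atan2(14.33, 72.45) mod 360° = 11.19° ≈ 011°.

011°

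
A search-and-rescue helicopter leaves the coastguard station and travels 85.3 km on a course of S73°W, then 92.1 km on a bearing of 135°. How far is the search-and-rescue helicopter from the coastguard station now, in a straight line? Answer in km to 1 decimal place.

91.6 km

Leg 1 (S73°W, 85.3 km): east 85.3 sin 253° = -81.57, north 85.3 cos 253° = -24.94
Leg 2 (135°, 92.1 km): east 92.1 sin 135° = 65.12, north 92.1 cos 135° = -65.12
Net: -16.45 east, -90.06 north. Distance = √((-16.45)² + (-90.06)²) = 91.553 km.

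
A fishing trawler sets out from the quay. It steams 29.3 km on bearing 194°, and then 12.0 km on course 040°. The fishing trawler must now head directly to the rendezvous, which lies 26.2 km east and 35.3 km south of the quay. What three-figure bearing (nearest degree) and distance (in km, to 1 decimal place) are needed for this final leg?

Leg 1 (194°, 29.3 km): east 29.3 sin 194° = -7.09, north 29.3 cos 194° = -28.43
Leg 2 (040°, 12.0 km): east 12.0 sin 40° = 7.71, north 12.0 cos 40° = 9.19
Current position: (0.63, -19.24). Target: (26.2, -35.3). Remaining: Δeast = 25.57, Δnorth = -16.06.
Bearing = atan2(25.57, -16.06) mod 360° = 122.13°; distance = √((25.57)² + (-16.06)²) = 30.201 km.

122°, 30.2 km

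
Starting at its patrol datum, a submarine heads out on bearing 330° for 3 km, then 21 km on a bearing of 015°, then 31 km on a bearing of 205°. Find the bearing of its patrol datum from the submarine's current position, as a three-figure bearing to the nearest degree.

060°

Leg 1 (330°, 3 km): east 3 sin 330° = -1.50, north 3 cos 330° = 2.60
Leg 2 (015°, 21 km): east 21 sin 15° = 5.44, north 21 cos 15° = 20.28
Leg 3 (205°, 31 km): east 31 sin 205° = -13.10, north 31 cos 205° = -28.10
Net displacement: -9.17 east, -5.21 north. Direction back to start is (9.17, 5.21): bearing = atan2(9.17, 5.21) mod 360° = 60.37° ≈ 060°.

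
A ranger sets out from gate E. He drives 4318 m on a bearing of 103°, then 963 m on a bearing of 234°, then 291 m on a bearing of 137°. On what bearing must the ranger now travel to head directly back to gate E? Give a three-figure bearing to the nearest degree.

Leg 1 (103°, 4318 m): east 4318 sin 103° = 4207.33, north 4318 cos 103° = -971.34
Leg 2 (234°, 963 m): east 963 sin 234° = -779.08, north 963 cos 234° = -566.04
Leg 3 (137°, 291 m): east 291 sin 137° = 198.46, north 291 cos 137° = -212.82
Net displacement: 3626.71 east, -1750.20 north. Direction back to start is (-3626.71, 1750.20): bearing = atan2(-3626.71, 1750.20) mod 360° = 295.76° ≈ 296°.

296°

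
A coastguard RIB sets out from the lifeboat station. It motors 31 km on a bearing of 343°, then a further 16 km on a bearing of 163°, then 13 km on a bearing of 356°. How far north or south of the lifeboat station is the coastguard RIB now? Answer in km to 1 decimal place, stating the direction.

27.3 km north

Leg 1 (343°, 31 km): east 31 sin 343° = -9.06, north 31 cos 343° = 29.65
Leg 2 (163°, 16 km): east 16 sin 163° = 4.68, north 16 cos 163° = -15.30
Leg 3 (356°, 13 km): east 13 sin 356° = -0.91, north 13 cos 356° = 12.97
Net north component: 27.31 km.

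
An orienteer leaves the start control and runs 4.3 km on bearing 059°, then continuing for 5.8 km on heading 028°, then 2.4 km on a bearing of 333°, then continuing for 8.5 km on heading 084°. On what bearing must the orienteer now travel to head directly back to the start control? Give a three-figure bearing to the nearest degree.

233°

Leg 1 (059°, 4.3 km): east 4.3 sin 59° = 3.69, north 4.3 cos 59° = 2.21
Leg 2 (028°, 5.8 km): east 5.8 sin 28° = 2.72, north 5.8 cos 28° = 5.12
Leg 3 (333°, 2.4 km): east 2.4 sin 333° = -1.09, north 2.4 cos 333° = 2.14
Leg 4 (084°, 8.5 km): east 8.5 sin 84° = 8.45, north 8.5 cos 84° = 0.89
Net displacement: 13.77 east, 10.36 north. Direction back to start is (-13.77, -10.36): bearing = atan2(-13.77, -10.36) mod 360° = 233.04° ≈ 233°.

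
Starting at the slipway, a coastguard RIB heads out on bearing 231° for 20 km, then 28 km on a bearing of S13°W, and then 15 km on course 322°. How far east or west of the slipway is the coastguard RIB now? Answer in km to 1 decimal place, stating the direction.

Leg 1 (231°, 20 km): east 20 sin 231° = -15.54, north 20 cos 231° = -12.59
Leg 2 (S13°W, 28 km): east 28 sin 193° = -6.30, north 28 cos 193° = -27.28
Leg 3 (322°, 15 km): east 15 sin 322° = -9.23, north 15 cos 322° = 11.82
Net east component: -31.08 km.

31.1 km west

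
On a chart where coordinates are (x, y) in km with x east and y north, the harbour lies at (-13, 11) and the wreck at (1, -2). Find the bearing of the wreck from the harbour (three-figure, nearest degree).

Δeast = 1 − -13 = 14.00; Δnorth = -2 − 11 = -13.00.
Bearing = atan2(Δeast, Δnorth) mod 360° = 132.88° ≈ 133°.

133°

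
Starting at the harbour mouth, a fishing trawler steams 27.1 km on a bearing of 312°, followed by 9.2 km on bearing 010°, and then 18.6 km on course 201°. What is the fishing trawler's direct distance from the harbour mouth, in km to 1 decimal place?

27.1 km

Leg 1 (312°, 27.1 km): east 27.1 sin 312° = -20.14, north 27.1 cos 312° = 18.13
Leg 2 (010°, 9.2 km): east 9.2 sin 10° = 1.60, north 9.2 cos 10° = 9.06
Leg 3 (201°, 18.6 km): east 18.6 sin 201° = -6.67, north 18.6 cos 201° = -17.36
Net: -25.21 east, 9.83 north. Distance = √((-25.21)² + (9.83)²) = 27.056 km.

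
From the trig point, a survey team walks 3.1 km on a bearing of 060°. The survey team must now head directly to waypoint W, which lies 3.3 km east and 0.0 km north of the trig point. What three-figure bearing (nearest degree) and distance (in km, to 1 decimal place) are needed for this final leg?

Leg 1 (060°, 3.1 km): east 3.1 sin 60° = 2.68, north 3.1 cos 60° = 1.55
Current position: (2.68, 1.55). Target: (3.3, 0.0). Remaining: Δeast = 0.62, Δnorth = -1.55.
Bearing = atan2(0.62, -1.55) mod 360° = 158.35°; distance = √((0.62)² + (-1.55)²) = 1.668 km.

158°, 1.7 km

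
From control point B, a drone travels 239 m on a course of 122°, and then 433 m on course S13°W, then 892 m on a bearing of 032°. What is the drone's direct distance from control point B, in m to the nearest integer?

614 m

Leg 1 (122°, 239 m): east 239 sin 122° = 202.68, north 239 cos 122° = -126.65
Leg 2 (S13°W, 433 m): east 433 sin 193° = -97.40, north 433 cos 193° = -421.90
Leg 3 (032°, 892 m): east 892 sin 32° = 472.69, north 892 cos 32° = 756.46
Net: 577.97 east, 207.91 north. Distance = √((577.97)² + (207.91)²) = 614.224 m.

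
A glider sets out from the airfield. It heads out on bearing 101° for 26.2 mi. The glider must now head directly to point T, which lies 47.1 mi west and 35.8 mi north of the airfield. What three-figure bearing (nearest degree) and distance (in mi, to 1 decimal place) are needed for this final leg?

Leg 1 (101°, 26.2 mi): east 26.2 sin 101° = 25.72, north 26.2 cos 101° = -5.00
Current position: (25.72, -5.00). Target: (-47.1, 35.8). Remaining: Δeast = -72.82, Δnorth = 40.80.
Bearing = atan2(-72.82, 40.80) mod 360° = 299.26°; distance = √((-72.82)² + (40.80)²) = 83.469 mi.

299°, 83.5 mi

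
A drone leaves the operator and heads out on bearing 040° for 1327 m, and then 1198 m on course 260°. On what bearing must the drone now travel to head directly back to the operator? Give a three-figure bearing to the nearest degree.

Leg 1 (040°, 1327 m): east 1327 sin 40° = 852.98, north 1327 cos 40° = 1016.54
Leg 2 (260°, 1198 m): east 1198 sin 260° = -1179.80, north 1198 cos 260° = -208.03
Net displacement: -326.82 east, 808.51 north. Direction back to start is (326.82, -808.51): bearing = atan2(326.82, -808.51) mod 360° = 157.99° ≈ 158°.

158°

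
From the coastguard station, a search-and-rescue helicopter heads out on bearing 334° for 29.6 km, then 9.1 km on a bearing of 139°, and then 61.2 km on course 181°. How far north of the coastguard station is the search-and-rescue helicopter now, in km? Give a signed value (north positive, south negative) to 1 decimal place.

-41.5 km

Leg 1 (334°, 29.6 km): east 29.6 sin 334° = -12.98, north 29.6 cos 334° = 26.60
Leg 2 (139°, 9.1 km): east 9.1 sin 139° = 5.97, north 9.1 cos 139° = -6.87
Leg 3 (181°, 61.2 km): east 61.2 sin 181° = -1.07, north 61.2 cos 181° = -61.19
Net north component: -41.45 km.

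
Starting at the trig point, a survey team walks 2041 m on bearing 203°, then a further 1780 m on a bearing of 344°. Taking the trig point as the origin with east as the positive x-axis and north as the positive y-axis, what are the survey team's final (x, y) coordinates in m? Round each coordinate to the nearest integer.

(-1288, -168)

Leg 1 (203°, 2041 m): east 2041 sin 203° = -797.48, north 2041 cos 203° = -1878.75
Leg 2 (344°, 1780 m): east 1780 sin 344° = -490.63, north 1780 cos 344° = 1711.05
Summing: -1288.12 m east, -167.70 m north → (-1288, -168).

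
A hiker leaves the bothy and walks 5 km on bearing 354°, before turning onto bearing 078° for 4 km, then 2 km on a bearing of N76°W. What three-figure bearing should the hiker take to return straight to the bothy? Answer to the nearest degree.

Leg 1 (354°, 5 km): east 5 sin 354° = -0.52, north 5 cos 354° = 4.97
Leg 2 (078°, 4 km): east 4 sin 78° = 3.91, north 4 cos 78° = 0.83
Leg 3 (N76°W, 2 km): east 2 sin 284° = -1.94, north 2 cos 284° = 0.48
Net displacement: 1.45 east, 6.29 north. Direction back to start is (-1.45, -6.29): bearing = atan2(-1.45, -6.29) mod 360° = 192.98° ≈ 193°.

193°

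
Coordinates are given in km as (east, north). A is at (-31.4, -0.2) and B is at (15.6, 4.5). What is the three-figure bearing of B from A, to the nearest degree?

Δeast = 15.6 − -31.4 = 47.00; Δnorth = 4.5 − -0.2 = 4.70.
Bearing = atan2(Δeast, Δnorth) mod 360° = 84.29° ≈ 084°.

084°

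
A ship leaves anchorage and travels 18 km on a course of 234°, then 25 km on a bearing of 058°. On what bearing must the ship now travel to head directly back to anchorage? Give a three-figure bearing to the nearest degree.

Leg 1 (234°, 18 km): east 18 sin 234° = -14.56, north 18 cos 234° = -10.58
Leg 2 (058°, 25 km): east 25 sin 58° = 21.20, north 25 cos 58° = 13.25
Net displacement: 6.64 east, 2.67 north. Direction back to start is (-6.64, -2.67): bearing = atan2(-6.64, -2.67) mod 360° = 248.11° ≈ 248°.

248°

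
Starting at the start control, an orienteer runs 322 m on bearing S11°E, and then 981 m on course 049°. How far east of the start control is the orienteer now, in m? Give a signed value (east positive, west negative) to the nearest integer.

Leg 1 (S11°E, 322 m): east 322 sin 169° = 61.44, north 322 cos 169° = -316.08
Leg 2 (049°, 981 m): east 981 sin 49° = 740.37, north 981 cos 49° = 643.59
Net east component: 801.81 m.

802 m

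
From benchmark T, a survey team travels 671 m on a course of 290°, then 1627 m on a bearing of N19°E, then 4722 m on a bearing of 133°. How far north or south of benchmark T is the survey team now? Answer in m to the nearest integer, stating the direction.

Leg 1 (290°, 671 m): east 671 sin 290° = -630.53, north 671 cos 290° = 229.50
Leg 2 (N19°E, 1627 m): east 1627 sin 19° = 529.70, north 1627 cos 19° = 1538.36
Leg 3 (133°, 4722 m): east 4722 sin 133° = 3453.45, north 4722 cos 133° = -3220.40
Net north component: -1452.54 m.

1453 m south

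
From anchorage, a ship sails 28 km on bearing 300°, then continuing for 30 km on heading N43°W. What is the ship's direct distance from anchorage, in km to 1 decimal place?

57.4 km

Leg 1 (300°, 28 km): east 28 sin 300° = -24.25, north 28 cos 300° = 14.00
Leg 2 (N43°W, 30 km): east 30 sin 317° = -20.46, north 30 cos 317° = 21.94
Net: -44.71 east, 35.94 north. Distance = √((-44.71)² + (35.94)²) = 57.364 km.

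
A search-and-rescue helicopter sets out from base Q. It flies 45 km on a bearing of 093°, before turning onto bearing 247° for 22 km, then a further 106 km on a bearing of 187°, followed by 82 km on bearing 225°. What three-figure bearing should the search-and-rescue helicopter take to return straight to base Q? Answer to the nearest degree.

015°

Leg 1 (093°, 45 km): east 45 sin 93° = 44.94, north 45 cos 93° = -2.36
Leg 2 (247°, 22 km): east 22 sin 247° = -20.25, north 22 cos 247° = -8.60
Leg 3 (187°, 106 km): east 106 sin 187° = -12.92, north 106 cos 187° = -105.21
Leg 4 (225°, 82 km): east 82 sin 225° = -57.98, north 82 cos 225° = -57.98
Net displacement: -46.21 east, -174.14 north. Direction back to start is (46.21, 174.14): bearing = atan2(46.21, 174.14) mod 360° = 14.86° ≈ 015°.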